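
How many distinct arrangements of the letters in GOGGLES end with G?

With the last slot taken by G, it remains to arrange the other 6 letters (OGGLES).
Those 6 letters have G appearing twice, giving (6)!/(2!) = 360.

360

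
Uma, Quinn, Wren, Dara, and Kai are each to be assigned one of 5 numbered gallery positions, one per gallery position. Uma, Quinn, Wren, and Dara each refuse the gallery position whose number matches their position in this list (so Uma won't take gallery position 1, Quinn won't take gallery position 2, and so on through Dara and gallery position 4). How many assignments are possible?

53

Let Aᵢ (for 1 ≤ i ≤ 4) be the placements that put person i in their forbidden gallery position. Any j of these fix j positions, leaving (5−j)! ways to fill the rest, and there are C(4,j) ways to pick which j.
By inclusion–exclusion, the number of valid placements is Σ_{j=0}^{4} (−1)^j C(4,j)·(5−j)!.
Computing: 120 − 96 + 36 − 8 + 1 = 53.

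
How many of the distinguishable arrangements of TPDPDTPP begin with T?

105

Fix T in the first position and arrange the remaining 7 letters.
Those 7 letters have D appearing twice and P appearing 4 times, giving (7)!/(4!·2!) = 105.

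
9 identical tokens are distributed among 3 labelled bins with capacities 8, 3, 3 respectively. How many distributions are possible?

15

By stars and bars, unrestricted non-negative solutions to x_1+…+x_3 = 9 number C(9+2,2) = 55.
Subtract solutions that violate a single cap (substitute x_i' = x_i − (cap_i+1)): x_1 ≥ 9 gives C(2,2) = 1; x_2 ≥ 4 gives C(7,2) = 21; x_3 ≥ 4 gives C(7,2) = 21. Together 43.
Add back pairs where two caps are both exceeded: 0 + 0 + 3 = 3.
By inclusion–exclusion the count is 55 − 43 + 3 = 15.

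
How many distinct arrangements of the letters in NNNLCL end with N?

30

Fix N in the last position and arrange the remaining 5 letters.
Those 5 letters have L appearing twice and N appearing twice, giving (5)!/(2!·2!) = 30.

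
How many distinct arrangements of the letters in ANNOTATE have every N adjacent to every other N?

Treat the 2 copies of N as a single block. The multiset to arrange is then {NN, A, A, E, O, T, T}, 7 items in all.
That gives (7)!/(2!·2!) = 1260 arrangements.

1260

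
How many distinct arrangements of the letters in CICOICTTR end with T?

With the last slot taken by T, it remains to arrange the other 8 letters (CICOICTR).
Those 8 letters have C appearing 3 times and I appearing twice, giving (8)!/(3!·2!) = 3360.

3360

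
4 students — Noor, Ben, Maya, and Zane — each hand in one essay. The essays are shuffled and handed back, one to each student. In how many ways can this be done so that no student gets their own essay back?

Count assignments avoiding every fixed point. For any j of the 4 students fixed to their own essay, the other 4−j can be arranged in (4−j)! ways.
By inclusion–exclusion this is Σ_{j=0}^{4} (−1)^j C(4,j)·(4−j)!.
Computing: 24 − 24 + 12 − 4 + 1 = 9.

9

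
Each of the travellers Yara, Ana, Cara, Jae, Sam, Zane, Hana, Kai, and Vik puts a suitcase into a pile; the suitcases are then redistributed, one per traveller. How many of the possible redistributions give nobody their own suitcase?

133496

Count assignments avoiding every fixed point. For any j of the 9 travellers fixed to their own suitcase, the other 9−j can be arranged in (9−j)! ways.
By inclusion–exclusion this is Σ_{j=0}^{9} (−1)^j C(9,j)·(9−j)!.
Computing: 362880 − 362880 + 181440 − 60480 + 15120 − 3024 + 504 − 72 + 9 − 1 = 133496.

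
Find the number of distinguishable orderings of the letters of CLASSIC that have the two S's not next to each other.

There are 7!/(2!·2!) = 1260 arrangements of CLASSIC in total.
If the two S's are adjacent, glue them into one block, leaving 6 items to arrange: (6)!/(2!) = 360 ways.
Subtracting, 1260 − 360 = 900 arrangements keep the S's apart.

900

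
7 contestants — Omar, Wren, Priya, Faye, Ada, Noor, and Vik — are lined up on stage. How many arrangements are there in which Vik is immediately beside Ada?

1440

Treat {Vik, Ada} as a single unit. There are 6 units to order, and the pair itself can be ordered 2 ways.
That gives 2 × 6! = 2 × 720 = 1440.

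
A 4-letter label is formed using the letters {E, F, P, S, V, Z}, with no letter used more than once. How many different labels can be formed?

360

This is a permutation of 4 out of 6: P(6,4) = 6!/2!.
That product is 6 × 5 × 4 × 3 = 360.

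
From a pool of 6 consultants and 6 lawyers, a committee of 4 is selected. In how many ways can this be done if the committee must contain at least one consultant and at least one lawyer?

With no constraint there are C(12,4) = 495 possible selections.
Subtract selections that omit an entire group: no consultants → C(6,4) = 15; no lawyers → C(6,4) = 15.
Both groups omitted at once is impossible, so 495 − 30 = 465.

465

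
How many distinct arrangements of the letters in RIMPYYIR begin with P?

With the first slot taken by P, it remains to arrange the other 7 letters (RIMYYIR).
Those 7 letters have I appearing twice, R appearing twice, and Y appearing twice, giving (7)!/(2!·2!·2!) = 630.

630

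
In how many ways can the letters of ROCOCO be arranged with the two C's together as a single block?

Treat the 2 copies of C as a single block. The multiset to arrange is then {CC, O, O, O, R}, 5 items in all.
That gives (5)!/(3!) = 20 arrangements.

20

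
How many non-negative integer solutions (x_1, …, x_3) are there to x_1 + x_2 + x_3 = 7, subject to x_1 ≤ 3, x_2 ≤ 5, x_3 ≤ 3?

13

By stars and bars, unrestricted non-negative solutions to x_1+…+x_3 = 7 number C(7+2,2) = 36.
Subtract solutions that violate a single cap (substitute x_i' = x_i − (cap_i+1)): x_1 ≥ 4 gives C(5,2) = 10; x_2 ≥ 6 gives C(3,2) = 3; x_3 ≥ 4 gives C(5,2) = 10. Together 23.
No two caps can be exceeded simultaneously, so the pair terms are all 0.
By inclusion–exclusion the count is 36 − 23 + 0 = 13.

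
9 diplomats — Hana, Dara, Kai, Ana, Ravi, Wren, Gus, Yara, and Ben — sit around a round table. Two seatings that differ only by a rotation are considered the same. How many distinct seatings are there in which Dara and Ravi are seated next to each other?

10080

Treat {Dara, Ravi} as one unit (2 internal orders) and seat the resulting 8 units around the table: (7)! circular arrangements.
So 2 × (7)! = 2 × 5040 = 10080.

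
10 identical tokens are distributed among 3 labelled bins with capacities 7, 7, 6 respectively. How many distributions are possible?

44

Without the upper bounds there are C(12,2) = 66 ways to split 10 among 3 bins.
Subtract solutions that violate a single cap (substitute x_i' = x_i − (cap_i+1)): x_1 ≥ 8 gives C(4,2) = 6; x_2 ≥ 8 gives C(4,2) = 6; x_3 ≥ 7 gives C(5,2) = 10. Together 22.
No two caps can be exceeded simultaneously, so the pair terms are all 0.
By inclusion–exclusion the count is 66 − 22 + 0 = 44.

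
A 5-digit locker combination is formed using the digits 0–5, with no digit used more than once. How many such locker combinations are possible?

720

Choose and order 5 of the 6 symbols: the first digit has 6 options, the next 5, and so on down to 2.
That product is 6 × 5 × 4 × 3 × 2 = 720.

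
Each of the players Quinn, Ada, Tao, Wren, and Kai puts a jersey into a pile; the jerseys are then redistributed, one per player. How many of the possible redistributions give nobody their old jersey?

44

This is the derangement count D_5: permutations of 5 items with no fixed point.
By inclusion–exclusion this is Σ_{j=0}^{5} (−1)^j C(5,j)·(5−j)!.
Computing: 120 − 120 + 60 − 20 + 5 − 1 = 44.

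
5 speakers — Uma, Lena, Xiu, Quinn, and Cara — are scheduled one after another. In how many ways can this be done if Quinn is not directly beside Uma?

Of the 5! = 120 arrangements, those with Quinn and Uma adjacent number 2 × 4! = 48 (treat the pair as a block with 2 internal orders).
Complementary counting: 120 − 48 = 72.

72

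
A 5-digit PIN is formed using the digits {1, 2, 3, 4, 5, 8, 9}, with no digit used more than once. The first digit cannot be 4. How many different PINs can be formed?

2160

The first digit has 7−1 = 6 choices (anything except 4).
The remaining 4 digits are filled from the other 6 symbols without repetition: 6 × 5 × 4 × 3 = 360.
Total: 6 × 360 = 2160.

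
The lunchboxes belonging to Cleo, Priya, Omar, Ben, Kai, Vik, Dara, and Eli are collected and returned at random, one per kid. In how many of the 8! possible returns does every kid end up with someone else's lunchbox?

This is the derangement count D_8: permutations of 8 items with no fixed point.
By inclusion–exclusion this is Σ_{j=0}^{8} (−1)^j C(8,j)·(8−j)!.
Computing: 40320 − 40320 + 20160 − 6720 + 1680 − 336 + 56 − 8 + 1 = 14833.

14833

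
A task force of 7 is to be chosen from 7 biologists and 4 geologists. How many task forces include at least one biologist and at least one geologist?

With no constraint there are C(11,7) = 330 possible selections.
Selections missing a whole group: no biologists → C(4,7) = 0; no geologists → C(7,7) = 1.
Both groups omitted at once is impossible, so 330 − 1 = 329.

329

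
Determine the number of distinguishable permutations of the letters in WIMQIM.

180

WIMQIM has 6 letters with I appearing twice and M appearing twice.
Dividing 6! = 720 by 2!·2! = 4 for the repeated letters gives 180.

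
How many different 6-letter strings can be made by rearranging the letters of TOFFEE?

180

The 6 letters of TOFFEE have repeats: E appearing twice and F appearing twice.
The number of distinct arrangements is 6!/(2!·2!) = 720/4 = 180.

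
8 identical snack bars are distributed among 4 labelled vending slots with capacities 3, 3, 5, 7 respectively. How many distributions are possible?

By stars and bars, unrestricted non-negative solutions to x_1+…+x_4 = 8 number C(8+3,3) = 165.
Subtract solutions that violate a single cap (substitute x_i' = x_i − (cap_i+1)): x_1 ≥ 4 gives C(7,3) = 35; x_2 ≥ 4 gives C(7,3) = 35; x_3 ≥ 6 gives C(5,3) = 10; x_4 ≥ 8 gives C(3,3) = 1. Together 81.
Add back pairs where two caps are both exceeded: 1 + 0 + 0 + 0 + 0 + 0 = 1.
By inclusion–exclusion the count is 165 − 81 + 1 = 85.

85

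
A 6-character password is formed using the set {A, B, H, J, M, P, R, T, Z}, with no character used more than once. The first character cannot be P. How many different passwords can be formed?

The first character has 9−1 = 8 choices (anything except P).
The remaining 5 characters are filled from the other 8 symbols without repetition: 8 × 7 × 6 × 5 × 4 = 6720.
Total: 8 × 6720 = 53760.

53760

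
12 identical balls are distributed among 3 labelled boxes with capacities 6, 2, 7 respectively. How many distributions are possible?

9

By stars and bars, unrestricted non-negative solutions to x_1+…+x_3 = 12 number C(12+2,2) = 91.
Subtract solutions that violate a single cap (substitute x_i' = x_i − (cap_i+1)): x_1 ≥ 7 gives C(7,2) = 21; x_2 ≥ 3 gives C(11,2) = 55; x_3 ≥ 8 gives C(6,2) = 15. Together 91.
Add back pairs where two caps are both exceeded: 6 + 0 + 3 = 9.
By inclusion–exclusion the count is 91 − 91 + 9 = 9.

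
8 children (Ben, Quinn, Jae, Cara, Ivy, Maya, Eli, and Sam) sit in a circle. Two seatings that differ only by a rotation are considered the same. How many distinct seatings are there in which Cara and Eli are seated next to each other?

1440

Treat {Cara, Eli} as one unit (2 internal orders) and seat the resulting 7 units around the table: (6)! circular arrangements.
So 2 × (6)! = 2 × 720 = 1440.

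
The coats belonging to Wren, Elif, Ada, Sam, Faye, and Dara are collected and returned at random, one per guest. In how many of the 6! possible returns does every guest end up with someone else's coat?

Let Aᵢ be the assignments in which guest i gets their own coat. We want the size of the complement of A₁∪…∪A_6.
By inclusion–exclusion this is Σ_{j=0}^{6} (−1)^j C(6,j)·(6−j)!.
Computing: 720 − 720 + 360 − 120 + 30 − 6 + 1 = 265.

265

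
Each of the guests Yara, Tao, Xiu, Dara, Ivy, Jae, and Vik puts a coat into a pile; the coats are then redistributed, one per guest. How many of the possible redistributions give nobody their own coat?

This is the derangement count D_7: permutations of 7 items with no fixed point.
By inclusion–exclusion this is Σ_{j=0}^{7} (−1)^j C(7,j)·(7−j)!.
Computing: 5040 − 5040 + 2520 − 840 + 210 − 42 + 7 − 1 = 1854.

1854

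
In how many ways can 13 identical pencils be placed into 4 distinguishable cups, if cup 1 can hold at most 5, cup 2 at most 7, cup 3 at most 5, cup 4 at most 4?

124

Ignoring the caps, the number of non-negative solutions to x_1+…+x_4 = 13 is C(16,3) = 560.
Subtract solutions that violate a single cap (substitute x_i' = x_i − (cap_i+1)): x_1 ≥ 6 gives C(10,3) = 120; x_2 ≥ 8 gives C(8,3) = 56; x_3 ≥ 6 gives C(10,3) = 120; x_4 ≥ 5 gives C(11,3) = 165. Together 461.
Add back pairs where two caps are both exceeded: 0 + 4 + 10 + 0 + 1 + 10 = 25.
By inclusion–exclusion the count is 560 − 461 + 25 = 124.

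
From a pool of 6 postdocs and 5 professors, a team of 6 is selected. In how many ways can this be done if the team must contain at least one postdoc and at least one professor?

461

With no constraint there are C(11,6) = 462 possible selections.
Selections missing a whole group: no postdocs → C(5,6) = 0; no professors → C(6,6) = 1.
Both groups omitted at once is impossible, so 462 − 1 = 461.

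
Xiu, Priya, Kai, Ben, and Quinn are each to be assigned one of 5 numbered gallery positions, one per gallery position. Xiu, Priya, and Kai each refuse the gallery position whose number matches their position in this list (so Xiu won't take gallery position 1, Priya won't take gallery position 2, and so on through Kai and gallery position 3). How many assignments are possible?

64

Let Aᵢ (for i ∈ {1, 2, 3}) be the placements that put person i in their forbidden gallery position. Any j of these fix j positions, leaving (5−j)! ways to fill the rest, and there are C(3,j) ways to pick which j.
By inclusion–exclusion, the number of valid placements is Σ_{j=0}^{3} (−1)^j C(3,j)·(5−j)!.
Computing: 120 − 72 + 18 − 2 = 64.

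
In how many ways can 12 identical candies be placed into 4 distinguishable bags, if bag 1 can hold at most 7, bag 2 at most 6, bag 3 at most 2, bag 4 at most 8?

Without the upper bounds there are C(15,3) = 455 ways to split 12 among 4 bags.
Subtract solutions that violate a single cap (substitute x_i' = x_i − (cap_i+1)): x_1 ≥ 8 gives C(7,3) = 35; x_2 ≥ 7 gives C(8,3) = 56; x_3 ≥ 3 gives C(12,3) = 220; x_4 ≥ 9 gives C(6,3) = 20. Together 331.
Add back pairs where two caps are both exceeded: 0 + 4 + 0 + 10 + 0 + 1 = 15.
By inclusion–exclusion the count is 455 − 331 + 15 = 139.

139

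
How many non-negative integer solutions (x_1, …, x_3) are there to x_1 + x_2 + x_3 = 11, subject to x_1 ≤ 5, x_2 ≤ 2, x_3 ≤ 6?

6

By stars and bars, unrestricted non-negative solutions to x_1+…+x_3 = 11 number C(11+2,2) = 78.
Subtract solutions that violate a single cap (substitute x_i' = x_i − (cap_i+1)): x_1 ≥ 6 gives C(7,2) = 21; x_2 ≥ 3 gives C(10,2) = 45; x_3 ≥ 7 gives C(6,2) = 15. Together 81.
Add back pairs where two caps are both exceeded: 6 + 0 + 3 = 9.
By inclusion–exclusion the count is 78 − 81 + 9 = 6.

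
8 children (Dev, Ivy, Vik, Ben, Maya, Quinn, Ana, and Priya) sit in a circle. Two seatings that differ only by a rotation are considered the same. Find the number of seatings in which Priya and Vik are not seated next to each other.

All circular seatings of 8 people number (7)! = 5040.
Those with Priya next to Vik: fuse the pair into one unit and seat 7 units around a circle — 2·(6)! = 1440.
Subtracting, 5040 − 1440 = 3600.

3600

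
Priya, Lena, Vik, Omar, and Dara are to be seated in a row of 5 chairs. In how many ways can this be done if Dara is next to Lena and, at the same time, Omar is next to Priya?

Treat {Dara,Lena} as one block (2 orders) and {Omar,Priya} as another (2 orders).
That leaves 3 units to arrange: 2 × 2 × 3! = 4 × 6 = 24.

24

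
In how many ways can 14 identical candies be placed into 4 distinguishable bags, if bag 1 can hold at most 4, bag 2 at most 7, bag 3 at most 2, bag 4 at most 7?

60

Without the upper bounds there are C(17,3) = 680 ways to split 14 among 4 bags.
Subtract solutions that violate a single cap (substitute x_i' = x_i − (cap_i+1)): x_1 ≥ 5 gives C(12,3) = 220; x_2 ≥ 8 gives C(9,3) = 84; x_3 ≥ 3 gives C(14,3) = 364; x_4 ≥ 8 gives C(9,3) = 84. Together 752.
Add back pairs where two caps are both exceeded: 4 + 84 + 4 + 20 + 0 + 20 = 132.
By inclusion–exclusion the count is 680 − 752 + 132 = 60.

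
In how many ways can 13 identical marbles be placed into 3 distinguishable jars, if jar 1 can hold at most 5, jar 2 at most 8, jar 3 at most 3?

10

By stars and bars, unrestricted non-negative solutions to x_1+…+x_3 = 13 number C(13+2,2) = 105.
Subtract solutions that violate a single cap (substitute x_i' = x_i − (cap_i+1)): x_1 ≥ 6 gives C(9,2) = 36; x_2 ≥ 9 gives C(6,2) = 15; x_3 ≥ 4 gives C(11,2) = 55. Together 106.
Add back pairs where two caps are both exceeded: 0 + 10 + 1 = 11.
By inclusion–exclusion the count is 105 − 106 + 11 = 10.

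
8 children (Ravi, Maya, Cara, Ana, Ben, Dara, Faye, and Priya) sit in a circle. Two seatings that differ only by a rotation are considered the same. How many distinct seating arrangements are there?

5040

Around a circle, 8 distinct people have 8!/8 = (7)! = 5040 rotationally distinct seatings.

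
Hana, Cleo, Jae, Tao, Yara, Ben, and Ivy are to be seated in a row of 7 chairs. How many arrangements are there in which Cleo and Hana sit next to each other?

Treat {Cleo, Hana} as a single unit. There are 6 units to order, and the pair itself can be ordered 2 ways.
That gives 2 × 6! = 2 × 720 = 1440.

1440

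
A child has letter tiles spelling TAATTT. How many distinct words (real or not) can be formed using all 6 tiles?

15

The 6 letters of TAATTT have repeats: A appearing twice and T appearing 4 times.
Dividing 6! = 720 by 4!·2! = 48 for the repeated letters gives 15.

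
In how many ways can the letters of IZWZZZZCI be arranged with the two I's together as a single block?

336

Treat the 2 copies of I as a single block. The multiset to arrange is then {II, C, W, Z, Z, Z, Z, Z}, 8 items in all.
That gives (8)!/(5!) = 336 arrangements.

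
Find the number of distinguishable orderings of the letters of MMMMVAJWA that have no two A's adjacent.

There are 9!/(4!·2!) = 7560 arrangements of MMMMVAJWA in total.
Arrangements with the A's together: treat AA as one letter, giving (8)!/(4!) = 1680.
Hence 7560 − 1680 = 5880.

5880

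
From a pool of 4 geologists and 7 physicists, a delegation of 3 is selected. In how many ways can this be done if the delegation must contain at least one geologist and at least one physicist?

Unrestricted: C(11,3) = 165 ways to pick any 3 of the 11.
Selections missing a whole group: no geologists → C(7,3) = 35; no physicists → C(4,3) = 4.
Both groups omitted at once is impossible, so 165 − 39 = 126.

126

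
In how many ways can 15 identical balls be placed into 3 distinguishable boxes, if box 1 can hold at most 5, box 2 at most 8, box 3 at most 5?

Without the upper bounds there are C(17,2) = 136 ways to split 15 among 3 boxes.
Subtract solutions that violate a single cap (substitute x_i' = x_i − (cap_i+1)): x_1 ≥ 6 gives C(11,2) = 55; x_2 ≥ 9 gives C(8,2) = 28; x_3 ≥ 6 gives C(11,2) = 55. Together 138.
Add back pairs where two caps are both exceeded: 1 + 10 + 1 = 12.
By inclusion–exclusion the count is 136 − 138 + 12 = 10.

10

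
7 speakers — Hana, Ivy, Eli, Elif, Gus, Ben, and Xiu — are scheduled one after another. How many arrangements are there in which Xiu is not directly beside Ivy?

There are 7! = 5040 arrangements in all. If Xiu and Ivy are adjacent, merging them into one block gives 2·(6)! = 1440 arrangements.
So 5040 − 1440 = 3600 arrangements keep them apart.

3600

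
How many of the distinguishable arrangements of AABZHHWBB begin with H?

3360

Fix H in the first position and arrange the remaining 8 letters.
Those 8 letters have A appearing twice and B appearing 3 times, giving (8)!/(3!·2!) = 3360.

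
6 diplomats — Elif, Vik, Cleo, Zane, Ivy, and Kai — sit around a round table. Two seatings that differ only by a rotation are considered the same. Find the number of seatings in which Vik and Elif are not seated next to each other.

All circular seatings of 6 people number (5)! = 120.
Seatings with Vik beside Elif: treat them as a block with 2 internal orders, giving 2 × (4)! = 48.
Subtracting, 120 − 48 = 72.

72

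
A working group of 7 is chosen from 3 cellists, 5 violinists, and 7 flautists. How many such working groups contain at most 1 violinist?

Split by how many violinists are chosen (0 through 1).
Sum: C(5,0)·C(10,7) + C(5,1)·C(10,6) = 120 + 1050 = 1170.

1170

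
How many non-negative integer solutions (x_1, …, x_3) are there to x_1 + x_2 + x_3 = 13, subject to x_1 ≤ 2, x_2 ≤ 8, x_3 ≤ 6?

9

By stars and bars, unrestricted non-negative solutions to x_1+…+x_3 = 13 number C(13+2,2) = 105.
Subtract solutions that violate a single cap (substitute x_i' = x_i − (cap_i+1)): x_1 ≥ 3 gives C(12,2) = 66; x_2 ≥ 9 gives C(6,2) = 15; x_3 ≥ 7 gives C(8,2) = 28. Together 109.
Add back pairs where two caps are both exceeded: 3 + 10 + 0 = 13.
By inclusion–exclusion the count is 105 − 109 + 13 = 9.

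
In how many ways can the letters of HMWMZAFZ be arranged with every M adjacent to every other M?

2520

Treat the 2 copies of M as a single block. The multiset to arrange is then {MM, A, F, H, W, Z, Z}, 7 items in all.
That gives (7)!/(2!) = 2520 arrangements.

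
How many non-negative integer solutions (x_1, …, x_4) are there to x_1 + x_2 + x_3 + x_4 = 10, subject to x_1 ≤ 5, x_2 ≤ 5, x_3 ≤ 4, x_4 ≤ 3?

82

By stars and bars, unrestricted non-negative solutions to x_1+…+x_4 = 10 number C(10+3,3) = 286.
Subtract solutions that violate a single cap (substitute x_i' = x_i − (cap_i+1)): x_1 ≥ 6 gives C(7,3) = 35; x_2 ≥ 6 gives C(7,3) = 35; x_3 ≥ 5 gives C(8,3) = 56; x_4 ≥ 4 gives C(9,3) = 84. Together 210.
Add back pairs where two caps are both exceeded: 0 + 0 + 1 + 0 + 1 + 4 = 6.
By inclusion–exclusion the count is 286 − 210 + 6 = 82.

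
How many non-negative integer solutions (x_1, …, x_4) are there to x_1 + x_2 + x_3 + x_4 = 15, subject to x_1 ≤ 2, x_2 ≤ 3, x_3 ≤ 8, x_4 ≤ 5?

Without the upper bounds there are C(18,3) = 816 ways to split 15 among 4 variables.
Subtract solutions that violate a single cap (substitute x_i' = x_i − (cap_i+1)): x_1 ≥ 3 gives C(15,3) = 455; x_2 ≥ 4 gives C(14,3) = 364; x_3 ≥ 9 gives C(9,3) = 84; x_4 ≥ 6 gives C(12,3) = 220. Together 1123.
Add back pairs where two caps are both exceeded: 165 + 20 + 84 + 10 + 56 + 1 = 336.
Subtract triples: 0 + 10 + 0 + 0 = 10.
By inclusion–exclusion the count is 816 − 1123 + 336 − 10 = 19.

19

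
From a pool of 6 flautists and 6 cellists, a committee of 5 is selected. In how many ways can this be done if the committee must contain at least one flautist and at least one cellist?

Total 5-person selections from all 12: C(12,5) = 792.
Subtract selections that omit an entire group: no flautists → C(6,5) = 6; no cellists → C(6,5) = 6.
Both groups omitted at once is impossible, so 792 − 12 = 780.

780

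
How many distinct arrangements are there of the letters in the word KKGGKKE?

KKGGKKE has 7 letters with G appearing twice and K appearing 4 times.
So there are 7! / (4!·2!) = 105 distinguishable arrangements.

105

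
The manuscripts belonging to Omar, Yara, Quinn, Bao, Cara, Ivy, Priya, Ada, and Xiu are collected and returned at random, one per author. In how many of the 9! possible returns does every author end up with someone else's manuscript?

This is the derangement count D_9: permutations of 9 items with no fixed point.
By inclusion–exclusion this is Σ_{j=0}^{9} (−1)^j C(9,j)·(9−j)!.
Computing: 362880 − 362880 + 181440 − 60480 + 15120 − 3024 + 504 − 72 + 9 − 1 = 133496.

133496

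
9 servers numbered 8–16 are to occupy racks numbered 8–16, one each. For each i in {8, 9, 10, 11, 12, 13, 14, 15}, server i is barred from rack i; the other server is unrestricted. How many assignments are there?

Let Aᵢ (for 8 ≤ i ≤ 15) be the placements that put server i in its forbidden rack. Any j of these fix j positions, leaving (9−j)! ways to fill the rest, and there are C(8,j) ways to pick which j.
By inclusion–exclusion, the number of valid placements is Σ_{j=0}^{8} (−1)^j C(8,j)·(9−j)!.
Computing: 362880 − 322560 + 141120 − 40320 + 8400 − 1344 + 168 − 16 + 1 = 148329.

148329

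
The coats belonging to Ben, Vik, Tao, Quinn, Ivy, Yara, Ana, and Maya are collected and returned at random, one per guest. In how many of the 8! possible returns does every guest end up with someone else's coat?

14833

This is the derangement count D_8: permutations of 8 items with no fixed point.
By inclusion–exclusion this is Σ_{j=0}^{8} (−1)^j C(8,j)·(8−j)!.
Computing: 40320 − 40320 + 20160 − 6720 + 1680 − 336 + 56 − 8 + 1 = 14833.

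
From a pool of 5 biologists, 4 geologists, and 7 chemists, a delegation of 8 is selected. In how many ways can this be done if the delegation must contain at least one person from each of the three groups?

12201

Total 8-person selections from all 16: C(16,8) = 12870.
Subtract selections that omit an entire group: no biologists → C(11,8) = 165; no geologists → C(12,8) = 495; no chemists → C(9,8) = 9.
Add back selections omitting two groups (i.e. drawn from a single group): C(5,8) + C(4,8) + C(7,8) = 0.
By inclusion–exclusion: 12870 − 669 + 0 = 12201.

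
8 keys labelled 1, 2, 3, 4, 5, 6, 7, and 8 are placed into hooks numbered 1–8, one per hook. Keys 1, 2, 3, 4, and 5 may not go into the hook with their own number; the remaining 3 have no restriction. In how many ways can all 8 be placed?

21234

Let Aᵢ (for 1 ≤ i ≤ 5) be the placements that put key i in its forbidden hook. Any j of these fix j positions, leaving (8−j)! ways to fill the rest, and there are C(5,j) ways to pick which j.
By inclusion–exclusion, the number of valid placements is Σ_{j=0}^{5} (−1)^j C(5,j)·(8−j)!.
Computing: 40320 − 25200 + 7200 − 1200 + 120 − 6 = 21234.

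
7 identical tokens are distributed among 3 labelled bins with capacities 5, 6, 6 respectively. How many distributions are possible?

Ignoring the caps, the number of non-negative solutions to x_1+…+x_3 = 7 is C(9,2) = 36.
Subtract solutions that violate a single cap (substitute x_i' = x_i − (cap_i+1)): x_1 ≥ 6 gives C(3,2) = 3; x_2 ≥ 7 gives C(2,2) = 1; x_3 ≥ 7 gives C(2,2) = 1. Together 5.
No two caps can be exceeded simultaneously, so the pair terms are all 0.
By inclusion–exclusion the count is 36 − 5 + 0 = 31.

31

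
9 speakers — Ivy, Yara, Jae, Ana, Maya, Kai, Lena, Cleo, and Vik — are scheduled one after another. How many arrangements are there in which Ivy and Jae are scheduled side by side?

80640

Place the 7 others and the Ivy-Jae pair as 8 objects in a line; the pair has 2 internal arrangements.
That gives 2 × 8! = 2 × 40320 = 80640.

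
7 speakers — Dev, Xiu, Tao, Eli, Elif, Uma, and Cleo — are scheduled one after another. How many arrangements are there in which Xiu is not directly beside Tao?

3600

Of the 7! = 5040 arrangements, those with Xiu and Tao adjacent number 2 × 6! = 1440 (treat the pair as a block with 2 internal orders).
Complementary counting: 5040 − 1440 = 3600.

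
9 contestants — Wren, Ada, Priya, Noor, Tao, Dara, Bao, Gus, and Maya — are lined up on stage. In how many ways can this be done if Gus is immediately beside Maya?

80640

Glue Gus and Maya into one block (2 internal orders), leaving 8 units to arrange in a row.
So the count is 2·(8)! = 80640.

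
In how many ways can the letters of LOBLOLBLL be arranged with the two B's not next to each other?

Total arrangements of LOBLOLBLL: 9!/(5!·2!·2!) = 756.
If the two B's are adjacent, glue them into one block, leaving 8 items to arrange: (8)!/(5!·2!) = 168 ways.
Hence 756 − 168 = 588.

588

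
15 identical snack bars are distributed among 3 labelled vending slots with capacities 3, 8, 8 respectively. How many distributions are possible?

Without the upper bounds there are C(17,2) = 136 ways to split 15 among 3 vending slots.
Subtract solutions that violate a single cap (substitute x_i' = x_i − (cap_i+1)): x_1 ≥ 4 gives C(13,2) = 78; x_2 ≥ 9 gives C(8,2) = 28; x_3 ≥ 9 gives C(8,2) = 28. Together 134.
Add back pairs where two caps are both exceeded: 6 + 6 + 0 = 12.
By inclusion–exclusion the count is 136 − 134 + 12 = 14.

14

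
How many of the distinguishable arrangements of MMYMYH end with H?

Fix H in the last position and arrange the remaining 5 letters.
Those 5 letters have M appearing 3 times and Y appearing twice, giving (5)!/(3!·2!) = 10.

10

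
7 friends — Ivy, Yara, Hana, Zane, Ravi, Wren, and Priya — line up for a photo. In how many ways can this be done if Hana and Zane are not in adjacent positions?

Of the 7! = 5040 arrangements, those with Hana and Zane adjacent number 2 × 6! = 1440 (treat the pair as a block with 2 internal orders).
So 5040 − 1440 = 3600 arrangements keep them apart.

3600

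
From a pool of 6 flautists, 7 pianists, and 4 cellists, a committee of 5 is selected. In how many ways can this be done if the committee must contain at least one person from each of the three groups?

Total 5-person selections from all 17: C(17,5) = 6188.
Subtract selections that omit an entire group: no flautists → C(11,5) = 462; no pianists → C(10,5) = 252; no cellists → C(13,5) = 1287.
Add back selections omitting two groups (i.e. drawn from a single group): C(6,5) + C(7,5) + C(4,5) = 27.
By inclusion–exclusion: 6188 − 2001 + 27 = 4214.

4214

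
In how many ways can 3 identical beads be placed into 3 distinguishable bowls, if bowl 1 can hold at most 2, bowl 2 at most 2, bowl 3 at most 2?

7

By stars and bars, unrestricted non-negative solutions to x_1+…+x_3 = 3 number C(3+2,2) = 10.
Subtract solutions that violate a single cap (substitute x_i' = x_i − (cap_i+1)): x_1 ≥ 3 gives C(2,2) = 1; x_2 ≥ 3 gives C(2,2) = 1; x_3 ≥ 3 gives C(2,2) = 1. Together 3.
No two caps can be exceeded simultaneously, so the pair terms are all 0.
By inclusion–exclusion the count is 10 − 3 + 0 = 7.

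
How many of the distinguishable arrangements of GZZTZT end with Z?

30

Fix Z in the last position and arrange the remaining 5 letters.
Those 5 letters have T appearing twice and Z appearing twice, giving (5)!/(2!·2!) = 30.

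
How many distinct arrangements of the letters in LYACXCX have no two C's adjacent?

Total arrangements of LYACXCX: 7!/(2!·2!) = 1260.
If the two C's are adjacent, glue them into one block, leaving 6 items to arrange: (6)!/(2!) = 360 ways.
Hence 1260 − 360 = 900.

900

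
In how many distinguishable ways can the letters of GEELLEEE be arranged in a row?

The 8 letters of GEELLEEE have repeats: E appearing 5 times and L appearing twice.
The number of distinct arrangements is 8!/(5!·2!) = 40320/240 = 168.

168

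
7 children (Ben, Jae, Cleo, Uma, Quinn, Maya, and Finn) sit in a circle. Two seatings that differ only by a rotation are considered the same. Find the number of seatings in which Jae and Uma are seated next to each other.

240

Treat {Jae, Uma} as one unit (2 internal orders) and seat the resulting 6 units around the table: (5)! circular arrangements.
So 2 × (5)! = 2 × 120 = 240.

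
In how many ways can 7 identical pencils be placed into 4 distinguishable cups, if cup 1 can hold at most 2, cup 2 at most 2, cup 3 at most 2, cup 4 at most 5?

23

Without the upper bounds there are C(10,3) = 120 ways to split 7 among 4 cups.
Subtract solutions that violate a single cap (substitute x_i' = x_i − (cap_i+1)): x_1 ≥ 3 gives C(7,3) = 35; x_2 ≥ 3 gives C(7,3) = 35; x_3 ≥ 3 gives C(7,3) = 35; x_4 ≥ 6 gives C(4,3) = 4. Together 109.
Add back pairs where two caps are both exceeded: 4 + 4 + 0 + 4 + 0 + 0 = 12.
By inclusion–exclusion the count is 120 − 109 + 12 = 23.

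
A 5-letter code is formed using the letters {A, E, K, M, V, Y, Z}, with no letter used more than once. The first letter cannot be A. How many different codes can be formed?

2160

The first letter has 7−1 = 6 choices (anything except A).
The remaining 4 letters are filled from the other 6 symbols without repetition: 6 × 5 × 4 × 3 = 360.
Total: 6 × 360 = 2160.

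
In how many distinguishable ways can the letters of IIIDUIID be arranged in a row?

Letter multiplicities in IIIDUIID: D×2, I×5, U×1.
The number of distinct arrangements is 8!/(5!·2!) = 40320/240 = 168.

168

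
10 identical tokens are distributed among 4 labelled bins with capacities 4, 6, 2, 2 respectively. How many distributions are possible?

Without the upper bounds there are C(13,3) = 286 ways to split 10 among 4 bins.
Subtract solutions that violate a single cap (substitute x_i' = x_i − (cap_i+1)): x_1 ≥ 5 gives C(8,3) = 56; x_2 ≥ 7 gives C(6,3) = 20; x_3 ≥ 3 gives C(10,3) = 120; x_4 ≥ 3 gives C(10,3) = 120. Together 316.
Add back pairs where two caps are both exceeded: 0 + 10 + 10 + 1 + 1 + 35 = 57.
By inclusion–exclusion the count is 286 − 316 + 57 = 27.

27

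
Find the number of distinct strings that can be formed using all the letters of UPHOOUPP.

Letter multiplicities in UPHOOUPP: H×1, O×2, P×3, U×2.
So there are 8! / (3!·2!·2!) = 1680 distinguishable arrangements.

1680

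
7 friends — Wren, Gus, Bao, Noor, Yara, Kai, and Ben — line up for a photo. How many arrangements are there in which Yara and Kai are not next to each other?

3600

Of the 7! = 5040 arrangements, those with Yara and Kai adjacent number 2 × 6! = 1440 (treat the pair as a block with 2 internal orders).
Complementary counting: 5040 − 1440 = 3600.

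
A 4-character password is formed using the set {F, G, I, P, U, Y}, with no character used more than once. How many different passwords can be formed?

Choose and order 4 of the 6 symbols: the first character has 6 options, the next 5, then 4, 3.
6 × 5 × 4 × 3 = 360.

360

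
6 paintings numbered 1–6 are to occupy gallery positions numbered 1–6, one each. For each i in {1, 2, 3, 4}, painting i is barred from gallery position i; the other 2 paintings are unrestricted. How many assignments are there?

Let Aᵢ (for 1 ≤ i ≤ 4) be the placements that put painting i in its forbidden gallery position. Any j of these fix j positions, leaving (6−j)! ways to fill the rest, and there are C(4,j) ways to pick which j.
By inclusion–exclusion, the number of valid placements is Σ_{j=0}^{4} (−1)^j C(4,j)·(6−j)!.
Computing: 720 − 480 + 144 − 24 + 2 = 362.

362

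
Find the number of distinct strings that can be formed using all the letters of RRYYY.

The 5 letters of RRYYY have repeats: R appearing twice and Y appearing 3 times.
So there are 5! / (3!·2!) = 10 distinguishable arrangements.

10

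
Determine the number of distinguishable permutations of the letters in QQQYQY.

The 6 letters of QQQYQY have repeats: Q appearing 4 times and Y appearing twice.
Dividing 6! = 720 by 4!·2! = 48 for the repeated letters gives 15.

15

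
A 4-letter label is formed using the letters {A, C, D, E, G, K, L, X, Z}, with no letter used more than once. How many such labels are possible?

This is a permutation of 4 out of 9: P(9,4) = 9!/5!.
That product is 9 × 8 × 7 × 6 = 3024.

3024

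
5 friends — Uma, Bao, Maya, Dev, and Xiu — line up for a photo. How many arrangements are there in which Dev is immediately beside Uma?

Treat {Dev, Uma} as a single unit. There are 4 units to order, and the pair itself can be ordered 2 ways.
So the count is 2·(4)! = 48.

48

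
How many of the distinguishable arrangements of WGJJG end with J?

Fix J in the last position and arrange the remaining 4 letters.
Those 4 letters have G appearing twice, giving (4)!/(2!) = 12.

12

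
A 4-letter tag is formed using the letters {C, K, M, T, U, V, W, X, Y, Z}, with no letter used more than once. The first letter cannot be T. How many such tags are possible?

4536

The first letter has 10−1 = 9 choices (anything except T).
The remaining 3 letters are filled from the other 9 symbols without repetition: 9 × 8 × 7 = 504.
Total: 9 × 504 = 4536.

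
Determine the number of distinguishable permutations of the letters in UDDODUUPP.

5040

Letter multiplicities in UDDODUUPP: D×3, O×1, P×2, U×3.
The number of distinct arrangements is 9!/(3!·3!·2!) = 362880/72 = 5040.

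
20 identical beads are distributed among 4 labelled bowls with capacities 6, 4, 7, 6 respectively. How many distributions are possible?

20

Ignoring the caps, the number of non-negative solutions to x_1+…+x_4 = 20 is C(23,3) = 1771.
Subtract solutions that violate a single cap (substitute x_i' = x_i − (cap_i+1)): x_1 ≥ 7 gives C(16,3) = 560; x_2 ≥ 5 gives C(18,3) = 816; x_3 ≥ 8 gives C(15,3) = 455; x_4 ≥ 7 gives C(16,3) = 560. Together 2391.
Add back pairs where two caps are both exceeded: 165 + 56 + 84 + 120 + 165 + 56 = 646.
Subtract triples: 1 + 4 + 0 + 1 = 6.
By inclusion–exclusion the count is 1771 − 2391 + 646 − 6 = 20.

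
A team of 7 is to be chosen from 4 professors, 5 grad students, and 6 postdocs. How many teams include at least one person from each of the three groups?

5949

Unrestricted: C(15,7) = 6435 ways to pick any 7 of the 15.
Selections missing a whole group: no professors → C(11,7) = 330; no grad students → C(10,7) = 120; no postdocs → C(9,7) = 36.
Add back selections omitting two groups (i.e. drawn from a single group): C(4,7) + C(5,7) + C(6,7) = 0.
By inclusion–exclusion: 6435 − 486 + 0 = 5949.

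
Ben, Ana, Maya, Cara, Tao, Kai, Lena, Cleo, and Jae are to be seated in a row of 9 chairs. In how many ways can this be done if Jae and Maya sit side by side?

Treat {Jae, Maya} as a single unit. There are 8 units to order, and the pair itself can be ordered 2 ways.
That gives 2 × 8! = 2 × 40320 = 80640.

80640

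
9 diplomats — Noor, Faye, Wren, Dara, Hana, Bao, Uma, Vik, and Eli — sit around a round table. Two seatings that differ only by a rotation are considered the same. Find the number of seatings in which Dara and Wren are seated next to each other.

10080

Treat {Dara, Wren} as one unit (2 internal orders) and seat the resulting 8 units around the table: (7)! circular arrangements.
So 2 × (7)! = 2 × 5040 = 10080.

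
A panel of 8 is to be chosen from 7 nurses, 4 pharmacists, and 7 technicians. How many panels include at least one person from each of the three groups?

Unrestricted: C(18,8) = 43758 ways to pick any 8 of the 18.
Subtract selections that omit an entire group: no nurses → C(11,8) = 165; no pharmacists → C(14,8) = 3003; no technicians → C(11,8) = 165.
Add back selections omitting two groups (i.e. drawn from a single group): C(7,8) + C(4,8) + C(7,8) = 0.
By inclusion–exclusion: 43758 − 3333 + 0 = 40425.

40425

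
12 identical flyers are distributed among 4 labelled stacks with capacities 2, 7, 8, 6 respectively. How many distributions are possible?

Ignoring the caps, the number of non-negative solutions to x_1+…+x_4 = 12 is C(15,3) = 455.
Subtract solutions that violate a single cap (substitute x_i' = x_i − (cap_i+1)): x_1 ≥ 3 gives C(12,3) = 220; x_2 ≥ 8 gives C(7,3) = 35; x_3 ≥ 9 gives C(6,3) = 20; x_4 ≥ 7 gives C(8,3) = 56. Together 331.
Add back pairs where two caps are both exceeded: 4 + 1 + 10 + 0 + 0 + 0 = 15.
By inclusion–exclusion the count is 455 − 331 + 15 = 139.

139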